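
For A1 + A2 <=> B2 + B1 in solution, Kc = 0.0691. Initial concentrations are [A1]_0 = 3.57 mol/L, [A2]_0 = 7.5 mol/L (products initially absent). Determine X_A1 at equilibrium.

Let X = conversion of A1; extent ξ = 3.57·X mol/L.
Concentrations: [A1] = 3.57 − 3.57X; [A2] = 7.5 − 3.57X; [B2] = 3.57X; [B1] = 3.57X.
Kc = [B2] [B1] / ([A1] [A2]).
Equating to 0.0691: the physical root is X = 0.296.

X = 0.296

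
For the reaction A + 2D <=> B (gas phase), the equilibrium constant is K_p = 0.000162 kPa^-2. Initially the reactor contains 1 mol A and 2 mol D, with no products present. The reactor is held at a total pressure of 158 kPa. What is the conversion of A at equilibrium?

X = 0.502

Basis: 1 mol A initially; let X = conversion of A. Extent ξ = X.
Mole table: n_A = 1 − X; n_D = 2 − 2X; n_B = X.
Total moles n_T = 3 − 2X.
Mole fractions y_i = n_i/n_T; K_p = p_B / (p_A p_D^2) with p_i = y_i·P.
Equating to 0.000162 kPa^-2 and solving on 0 < X < 1: X = 0.502.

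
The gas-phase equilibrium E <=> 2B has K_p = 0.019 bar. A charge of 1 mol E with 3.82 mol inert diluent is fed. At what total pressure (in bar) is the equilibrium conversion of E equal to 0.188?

Let X = conversion of E (basis 1 mol E); extent of reaction ξ = X.
Mole table: n_E = 1 − X; n_B = 2X; n_I = 3.82 (inert).
Total moles n_T = 4.82 + X.
K_p = p_B^2 / (p_E) with p_i = (n_i/n_T)·P.
At X = 0.188: the mole-fraction product g(X) = Π y_i^ν_i = 0.03477. Since K_p = g(X)·P^{1}, P = (K_p/g)^(1/1) = (0.019/0.03477)^(1/1) = 0.547 bar.

P = 0.547 bar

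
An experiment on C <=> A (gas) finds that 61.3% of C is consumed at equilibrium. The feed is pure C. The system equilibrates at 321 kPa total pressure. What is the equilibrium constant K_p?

Basis: 1 mol C initially; let X = conversion of C. Extent ξ = X.
Species balance: n_C = 1 − X; n_A = X.
Total moles n_T = 1 (Δν = 0, constant).
At X = 0.613: n_C = 0.387, n_A = 0.613, n_T = 1.
p_i = (n_i/n_T)·P. K_p = p_A / (p_C) = 1.58.

K_p = 1.58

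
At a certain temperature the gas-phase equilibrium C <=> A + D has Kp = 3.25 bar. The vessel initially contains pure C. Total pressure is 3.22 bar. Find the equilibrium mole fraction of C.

y_C = 0.170

Take 1 mol C as basis and let X be its fractional conversion, so ξ = X.
Species balance: n_C = 1 − X; n_A = X; n_D = X.
n_T = Σnᵢ = 1 + X.
Mole fractions y_i = n_i/n_T; Kp = p_A p_D / (p_C) with p_i = y_i·P.
Equating to 3.25 bar and solving on 0 < X < 1: X = 0.709.
Then n_C = 0.291, n_T = 1.71, so y_C = 0.170.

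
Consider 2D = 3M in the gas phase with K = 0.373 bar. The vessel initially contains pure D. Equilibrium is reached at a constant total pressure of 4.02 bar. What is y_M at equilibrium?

Take 1 mol D as basis and let X be its fractional conversion, so ξ = 0.5X.
Moles: n_D = 1 − X; n_M = 1.5X.
Total moles n_T = 1 + 0.5X.
Mole fractions y_i = n_i/n_T; K = p_M^3 / (p_D^2) with p_i = y_i·P.
Substituting and setting equal to 0.373 bar gives a polynomial in X; the root in (0,1) is X = 0.258.
Then n_M = 0.386, n_T = 1.13, so y_M = 0.342.

y_M = 0.342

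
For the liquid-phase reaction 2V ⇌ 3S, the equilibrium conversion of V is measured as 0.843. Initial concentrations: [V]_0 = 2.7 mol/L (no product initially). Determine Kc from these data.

Let X = conversion of V.
Concentrations: [V] = 2.7 − 2.7X; [S] = 4.05X.
At X = 0.843: [V] = 0.424, [S] = 3.41.
Kc = [S]^3 / ([V]^2) = 221 mol/L.

Kc = 221 mol/L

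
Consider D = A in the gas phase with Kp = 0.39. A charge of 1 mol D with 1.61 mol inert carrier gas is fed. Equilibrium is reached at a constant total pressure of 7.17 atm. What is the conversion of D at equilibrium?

Basis: 1 mol D initially; let X = conversion of D. Extent ξ = X.
Species balance: n_D = 1 − X; n_A = X; n_I = 1.61 (inert).
n_T stays at 2.61 (no change in mole number).
Mole fractions y_i = n_i/n_T; Kp = p_A / (p_D) with p_i = y_i·P.
Setting this equal to 0.39 and taking the physical root (0 < X < 1) gives X = 0.281.

X = 0.281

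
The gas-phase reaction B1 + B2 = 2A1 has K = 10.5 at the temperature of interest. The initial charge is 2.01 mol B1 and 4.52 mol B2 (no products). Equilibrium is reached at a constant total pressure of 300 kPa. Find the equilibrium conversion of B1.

X = 0.820

Take 2.01 mol B1 as basis and let X be its fractional conversion, so ξ = 2.01X.
Species balance: n_B1 = 2.01 − 2.01X; n_B2 = 4.52 − 2.01X; n_A1 = 4.02X.
Since Δν = 0, n_T = 6.53 throughout.
Mole fractions y_i = n_i/n_T; K = p_A1^2 / (p_B1 p_B2) with p_i = y_i·P.
Substituting and setting equal to 10.5 gives a polynomial in X; the root in (0,1) is X = 0.820.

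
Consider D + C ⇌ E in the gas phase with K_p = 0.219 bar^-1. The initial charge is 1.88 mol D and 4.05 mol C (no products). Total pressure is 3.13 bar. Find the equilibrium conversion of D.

X = 0.308

Let X = conversion of D (basis 1.88 mol D); extent of reaction ξ = 1.88X.
Moles: n_D = 1.88 − 1.88X; n_C = 4.05 − 1.88X; n_E = 1.88X.
Total moles n_T = 5.93 − 1.88X.
y_i = n_i/n_T, p_i = y_i·P. K_p = p_E / (p_D p_C).
Substituting and setting equal to 0.219 bar^-1 gives a polynomial in X; the root in (0,1) is X = 0.308.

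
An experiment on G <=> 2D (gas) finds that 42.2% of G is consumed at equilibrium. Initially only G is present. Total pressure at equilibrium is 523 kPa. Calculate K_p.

Take 1 mol G as basis and let X be its fractional conversion, so ξ = X.
Moles: n_G = 1 − X; n_D = 2X.
Summing: n_T = 1 + X.
At X = 0.422: n_G = 0.578, n_D = 0.844, n_T = 1.42.
p_i = (n_i/n_T)·P. K_p = p_D^2 / (p_G) = 453 kPa.

K_p = 453 kPa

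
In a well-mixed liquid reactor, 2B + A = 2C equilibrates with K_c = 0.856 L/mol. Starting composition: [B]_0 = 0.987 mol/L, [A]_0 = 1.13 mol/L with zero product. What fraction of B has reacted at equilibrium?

Let X = conversion of B; extent ξ = 0.987X/2 mol/L.
Concentrations: [B] = 0.987 − 0.987X; [A] = 1.13 − 0.493X; [C] = 0.987X.
K_c = [C]^2 / ([B]^2 [A]).
Equating to 0.856 L/mol: the physical root is X = 0.467.

X = 0.467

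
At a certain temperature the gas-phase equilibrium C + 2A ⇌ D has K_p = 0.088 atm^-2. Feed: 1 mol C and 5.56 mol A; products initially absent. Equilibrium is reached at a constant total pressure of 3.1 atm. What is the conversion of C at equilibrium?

X = 0.367

Take 1 mol C as basis and let X be its fractional conversion, so ξ = X.
Species balance: n_C = 1 − X; n_A = 5.56 − 2X; n_D = X.
Total moles n_T = 6.56 − 2X.
With p_i = (n_i/n_T)P, K_p = p_D / (p_C p_A^2).
This yields a degree-3 equation in X; solving on (0,1), X = 0.367.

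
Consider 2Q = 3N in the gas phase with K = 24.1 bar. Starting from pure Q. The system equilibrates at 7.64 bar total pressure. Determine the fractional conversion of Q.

Take 1 mol Q as basis and let X be its fractional conversion, so ξ = 0.5X.
Mole table: n_Q = 1 − X; n_N = 1.5X.
n_T = Σnᵢ = 1 + 0.5X.
Mole fractions y_i = n_i/n_T; K = p_N^3 / (p_Q^2) with p_i = y_i·P.
Substituting and setting equal to 24.1 bar gives a polynomial in X; the root in (0,1) is X = 0.589.

X = 0.589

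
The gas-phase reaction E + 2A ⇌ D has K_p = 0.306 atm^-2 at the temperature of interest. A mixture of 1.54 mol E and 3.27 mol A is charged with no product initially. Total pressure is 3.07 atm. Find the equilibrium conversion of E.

X = 0.462

Take 1.54 mol E as basis and let X be its fractional conversion, so ξ = 1.54X.
Moles: n_E = 1.54 − 1.54X; n_A = 3.27 − 3.08X; n_D = 1.54X.
Summing: n_T = 4.81 − 3.08X.
y_i = n_i/n_T, p_i = y_i·P. K_p = p_D / (p_E p_A^2).
Setting this equal to 0.306 atm^-2 and taking the physical root (0 < X < 1) gives X = 0.462.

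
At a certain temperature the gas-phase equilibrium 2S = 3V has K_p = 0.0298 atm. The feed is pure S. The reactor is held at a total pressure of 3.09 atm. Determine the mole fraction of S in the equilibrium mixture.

Basis: 1 mol S initially; let X = conversion of S. Extent ξ = 0.5X.
Species balance: n_S = 1 − X; n_V = 1.5X.
n_T = Σnᵢ = 1 + 0.5X.
With p_i = (n_i/n_T)P, K_p = p_V^3 / (p_S^2).
Setting this equal to 0.0298 atm and taking the physical root (0 < X < 1) gives X = 0.132.
Then n_S = 0.868, n_T = 1.07, so y_S = 0.814.

y_S = 0.814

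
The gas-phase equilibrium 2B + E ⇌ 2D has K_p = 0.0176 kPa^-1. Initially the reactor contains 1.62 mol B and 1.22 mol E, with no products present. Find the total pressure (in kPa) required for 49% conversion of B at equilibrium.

Let X = conversion of B (basis 1.62 mol B); extent of reaction ξ = 0.81X.
Moles: n_B = 1.62 − 1.62X; n_E = 1.22 − 0.81X; n_D = 1.62X.
Total moles n_T = 2.84 − 0.81X.
K_p = p_D^2 / (p_B^2 p_E) with p_i = (n_i/n_T)·P.
At X = 0.49: the mole-fraction product g(X) = Π y_i^ν_i = 2.74. Since K_p = g(X)·P^{-1}, P = (g/K_p)^(1/1) = (2.74/0.0176)^(1/1) = 156 kPa.

P = 156 kPa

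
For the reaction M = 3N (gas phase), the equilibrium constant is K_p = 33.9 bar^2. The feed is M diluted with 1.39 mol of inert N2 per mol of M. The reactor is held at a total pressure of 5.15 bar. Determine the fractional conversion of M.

X = 0.619

Take 1 mol M as basis and let X be its fractional conversion, so ξ = X.
Moles: n_M = 1 − X; n_N = 3X; n_I = 1.39 (inert).
Total moles n_T = 2.39 + 2X.
Mole fractions y_i = n_i/n_T; K_p = p_N^3 / (p_M) with p_i = y_i·P.
Equating to 33.9 bar^2 and solving on 0 < X < 1: X = 0.619.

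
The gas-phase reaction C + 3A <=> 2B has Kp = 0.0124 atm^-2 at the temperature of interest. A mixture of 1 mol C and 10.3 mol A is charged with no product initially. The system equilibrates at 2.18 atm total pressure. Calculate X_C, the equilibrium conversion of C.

Basis: 1 mol C initially; let X = conversion of C. Extent ξ = X.
Species balance: n_C = 1 − X; n_A = 10.3 − 3X; n_B = 2X.
Summing: n_T = 11.3 − 2X.
With p_i = (n_i/n_T)P, Kp = p_B^2 / (p_C p_A^3).
This yields a degree-4 equation in X; solving on (0,1), X = 0.279.

X = 0.279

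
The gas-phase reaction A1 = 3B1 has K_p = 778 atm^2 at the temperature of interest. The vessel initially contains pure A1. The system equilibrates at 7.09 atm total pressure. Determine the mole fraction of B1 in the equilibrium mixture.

Basis: 1 mol A1 initially; let X = conversion of A1. Extent ξ = X.
Moles: n_A1 = 1 − X; n_B1 = 3X.
Summing: n_T = 1 + 2X.
With p_i = (n_i/n_T)P, K_p = p_B1^3 / (p_A1).
Substituting and setting equal to 778 atm^2 gives a polynomial in X; the root in (0,1) is X = 0.852.
Then n_B1 = 2.56, n_T = 2.7, so y_B1 = 0.945.

y_B1 = 0.945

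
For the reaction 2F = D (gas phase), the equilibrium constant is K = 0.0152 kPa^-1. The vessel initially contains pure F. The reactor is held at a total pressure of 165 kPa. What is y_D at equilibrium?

Basis: 1 mol F initially; let X = conversion of F. Extent ξ = 0.5X.
Species balance: n_F = 1 − X; n_D = 0.5X.
Summing: n_T = 1 − 0.5X.
Mole fractions y_i = n_i/n_T; K = p_D / (p_F^2) with p_i = y_i·P.
Substituting and setting equal to 0.0152 kPa^-1 gives a polynomial in X; the root in (0,1) is X = 0.699.
Then n_D = 0.349, n_T = 0.651, so y_D = 0.537.

y_D = 0.537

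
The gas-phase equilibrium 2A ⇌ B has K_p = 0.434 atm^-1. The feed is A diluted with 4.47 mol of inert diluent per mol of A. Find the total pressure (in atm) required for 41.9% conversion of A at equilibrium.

P = 7.52 atm

Let X = conversion of A (basis 1 mol A); extent of reaction ξ = 0.5X.
Species balance: n_A = 1 − X; n_B = 0.5X; n_I = 4.47 (inert).
Total moles n_T = 5.47 − 0.5X.
K_p = p_B / (p_A^2) with p_i = (n_i/n_T)·P.
At X = 0.419: the mole-fraction product g(X) = Π y_i^ν_i = 3.265. Since K_p = g(X)·P^{-1}, P = (g/K_p)^(1/1) = (3.265/0.434)^(1/1) = 7.52 atm.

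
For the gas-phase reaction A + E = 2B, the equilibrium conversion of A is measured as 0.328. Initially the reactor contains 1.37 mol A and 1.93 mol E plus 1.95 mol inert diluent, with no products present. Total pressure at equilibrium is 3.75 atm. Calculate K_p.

Take 1.37 mol A as basis and let X be its fractional conversion, so ξ = 1.37X.
Moles: n_A = 1.37 − 1.37X; n_E = 1.93 − 1.37X; n_B = 2.74X; n_I = 1.95 (inert).
Total moles n_T = 5.25 (Δν = 0, constant).
At X = 0.328: n_A = 0.921, n_E = 1.48, n_B = 0.899, n_T = 5.25.
p_i = (n_i/n_T)·P. K_p = p_B^2 / (p_A p_E) = 0.593.

K_p = 0.593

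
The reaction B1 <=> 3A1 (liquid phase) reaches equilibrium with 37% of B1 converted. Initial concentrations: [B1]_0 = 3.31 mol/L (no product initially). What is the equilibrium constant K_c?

Let X = conversion of B1.
Concentrations: [B1] = 3.31 − 3.31X; [A1] = 9.93X.
At X = 0.37: [B1] = 2.09, [A1] = 3.67.
K_c = [A1]^3 / ([B1]) = 23.8 (mol/L)^2.

K_c = 23.8 (mol/L)^2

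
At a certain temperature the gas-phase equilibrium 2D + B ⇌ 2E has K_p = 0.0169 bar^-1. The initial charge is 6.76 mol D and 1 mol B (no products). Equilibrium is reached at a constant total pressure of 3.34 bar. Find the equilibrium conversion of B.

Basis: 1 mol B initially; let X = conversion of B. Extent ξ = X.
At extent ξ: n_D = 6.76 − 2X; n_B = 1 − X; n_E = 2X.
n_T = Σnᵢ = 7.76 − X.
Mole fractions y_i = n_i/n_T; K_p = p_E^2 / (p_D^2 p_B) with p_i = y_i·P.
Equating to 0.0169 bar^-1 and solving on 0 < X < 1: X = 0.238.

X = 0.238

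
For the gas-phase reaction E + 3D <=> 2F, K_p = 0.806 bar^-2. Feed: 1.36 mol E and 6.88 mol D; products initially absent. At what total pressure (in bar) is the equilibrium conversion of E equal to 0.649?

Basis: 1.36 mol E initially; let X = conversion of E. Extent ξ = 1.36X.
Species balance: n_E = 1.36 − 1.36X; n_D = 6.88 − 4.08X; n_F = 2.72X.
Summing: n_T = 8.24 − 2.72X.
K_p = p_F^2 / (p_E p_D^3) with p_i = (n_i/n_T)·P.
At X = 0.649: the mole-fraction product g(X) = Π y_i^ν_i = 3.61. Since K_p = g(X)·P^{-2}, P = (g/K_p)^(1/2) = (3.61/0.806)^(1/2) = 2.12 bar.

P = 2.12 bar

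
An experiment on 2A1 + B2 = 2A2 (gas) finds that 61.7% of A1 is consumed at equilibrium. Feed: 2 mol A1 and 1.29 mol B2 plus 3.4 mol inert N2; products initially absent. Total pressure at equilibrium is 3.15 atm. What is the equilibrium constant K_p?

K_p = 7.43 atm^-1

Let X = conversion of A1 (basis 2 mol A1); extent of reaction ξ = X.
Mole table: n_A1 = 2 − 2X; n_B2 = 1.29 − X; n_A2 = 2X; n_I = 3.4 (inert).
Summing: n_T = 6.69 − X.
At X = 0.617: n_A1 = 0.766, n_B2 = 0.673, n_A2 = 1.23, n_T = 6.07.
p_i = (n_i/n_T)·P. K_p = p_A2^2 / (p_A1^2 p_B2) = 7.43 atm^-1.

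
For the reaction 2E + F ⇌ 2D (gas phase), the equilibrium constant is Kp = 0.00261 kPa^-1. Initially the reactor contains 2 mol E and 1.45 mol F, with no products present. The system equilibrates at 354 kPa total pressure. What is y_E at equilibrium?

y_E = 0.413

Take 2 mol E as basis and let X be its fractional conversion, so ξ = X.
Mole table: n_E = 2 − 2X; n_F = 1.45 − X; n_D = 2X.
Summing: n_T = 3.45 − X.
Mole fractions y_i = n_i/n_T; Kp = p_D^2 / (p_E^2 p_F) with p_i = y_i·P.
Equating to 0.00261 kPa^-1 and solving on 0 < X < 1: X = 0.363.
Then n_E = 1.27, n_T = 3.09, so y_E = 0.413.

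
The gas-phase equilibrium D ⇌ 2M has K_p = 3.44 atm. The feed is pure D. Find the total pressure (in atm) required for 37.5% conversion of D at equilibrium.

Let X = conversion of D (basis 1 mol D); extent of reaction ξ = X.
Mole table: n_D = 1 − X; n_M = 2X.
n_T = Σnᵢ = 1 + X.
K_p = p_M^2 / (p_D) with p_i = (n_i/n_T)·P.
At X = 0.375: the mole-fraction product g(X) = Π y_i^ν_i = 0.6545. Since K_p = g(X)·P^{1}, P = (K_p/g)^(1/1) = (3.44/0.6545)^(1/1) = 5.26 atm.

P = 5.26 atm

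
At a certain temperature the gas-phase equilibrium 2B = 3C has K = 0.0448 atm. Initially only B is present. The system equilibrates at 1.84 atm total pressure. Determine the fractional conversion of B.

X = 0.175

Take 1 mol B as basis and let X be its fractional conversion, so ξ = 0.5X.
Mole table: n_B = 1 − X; n_C = 1.5X.
n_T = Σnᵢ = 1 + 0.5X.
With p_i = (n_i/n_T)P, K = p_C^3 / (p_B^2).
Substituting and setting equal to 0.0448 atm gives a polynomial in X; the root in (0,1) is X = 0.175.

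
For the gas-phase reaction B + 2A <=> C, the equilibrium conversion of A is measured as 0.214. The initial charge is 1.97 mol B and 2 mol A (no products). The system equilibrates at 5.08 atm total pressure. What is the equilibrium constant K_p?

Basis: 2 mol A initially; let X = conversion of A. Extent ξ = X.
Mole table: n_B = 1.97 − X; n_A = 2 − 2X; n_C = X.
n_T = Σnᵢ = 3.97 − 2X.
At X = 0.214: n_B = 1.76, n_A = 1.57, n_C = 0.214, n_T = 3.54.
p_i = (n_i/n_T)·P. K_p = p_C / (p_B p_A^2) = 0.024 atm^-2.

K_p = 0.024 atm^-2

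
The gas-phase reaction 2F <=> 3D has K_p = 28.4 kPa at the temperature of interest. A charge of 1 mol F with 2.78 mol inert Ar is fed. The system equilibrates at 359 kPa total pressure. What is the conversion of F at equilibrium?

X = 0.342

Basis: 1 mol F initially; let X = conversion of F. Extent ξ = 0.5X.
At extent ξ: n_F = 1 − X; n_D = 1.5X; n_I = 2.78 (inert).
n_T = Σnᵢ = 3.78 + 0.5X.
Mole fractions y_i = n_i/n_T; K_p = p_D^3 / (p_F^2) with p_i = y_i·P.
Equating to 28.4 kPa and solving on 0 < X < 1: X = 0.342.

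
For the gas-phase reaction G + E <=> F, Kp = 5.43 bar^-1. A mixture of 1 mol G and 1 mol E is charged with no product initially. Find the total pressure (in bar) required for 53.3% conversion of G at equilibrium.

Let X = conversion of G (basis 1 mol G); extent of reaction ξ = X.
Moles: n_G = 1 − X; n_E = 1 − X; n_F = X.
n_T = Σnᵢ = 2 − X.
Kp = p_F / (p_G p_E) with p_i = (n_i/n_T)·P.
At X = 0.533: the mole-fraction product g(X) = Π y_i^ν_i = 3.585. Since Kp = g(X)·P^{-1}, P = (g/Kp)^(1/1) = (3.585/5.43)^(1/1) = 0.66 bar.

P = 0.66 bar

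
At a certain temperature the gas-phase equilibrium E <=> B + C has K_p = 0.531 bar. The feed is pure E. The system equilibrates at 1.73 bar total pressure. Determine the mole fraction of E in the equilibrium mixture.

Basis: 1 mol E initially; let X = conversion of E. Extent ξ = X.
Mole table: n_E = 1 − X; n_B = X; n_C = X.
Total moles n_T = 1 + X.
y_i = n_i/n_T, p_i = y_i·P. K_p = p_B p_C / (p_E).
This yields a degree-2 equation in X; solving on (0,1), X = 0.485.
Then n_E = 0.515, n_T = 1.48, so y_E = 0.347.

y_E = 0.347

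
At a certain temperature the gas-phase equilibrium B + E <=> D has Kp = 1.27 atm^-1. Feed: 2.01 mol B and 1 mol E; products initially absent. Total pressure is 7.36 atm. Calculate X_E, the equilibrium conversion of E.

X = 0.835

Let X = conversion of E (basis 1 mol E); extent of reaction ξ = X.
Mole table: n_B = 2.01 − X; n_E = 1 − X; n_D = X.
Total moles n_T = 3.01 − X.
With p_i = (n_i/n_T)P, Kp = p_D / (p_B p_E).
Substituting and setting equal to 1.27 atm^-1 gives a polynomial in X; the root in (0,1) is X = 0.835.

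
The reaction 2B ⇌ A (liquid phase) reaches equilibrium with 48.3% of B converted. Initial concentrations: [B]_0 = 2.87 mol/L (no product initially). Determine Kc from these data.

Let X = conversion of B.
Concentrations: [B] = 2.87 − 2.87X; [A] = 1.44X.
At X = 0.483: [B] = 1.48, [A] = 0.693.
Kc = [A] / ([B]^2) = 0.315 L/mol.

Kc = 0.315 L/mol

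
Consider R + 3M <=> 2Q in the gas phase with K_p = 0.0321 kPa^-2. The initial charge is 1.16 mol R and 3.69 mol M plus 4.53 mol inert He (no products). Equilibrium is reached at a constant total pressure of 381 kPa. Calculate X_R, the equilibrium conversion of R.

Take 1.16 mol R as basis and let X be its fractional conversion, so ξ = 1.16X.
Moles: n_R = 1.16 − 1.16X; n_M = 3.69 − 3.48X; n_Q = 2.32X; n_I = 4.53 (inert).
Total moles n_T = 9.38 − 2.32X.
Mole fractions y_i = n_i/n_T; K_p = p_Q^2 / (p_R p_M^3) with p_i = y_i·P.
This yields a degree-4 equation in X; solving on (0,1), X = 0.867.

X = 0.867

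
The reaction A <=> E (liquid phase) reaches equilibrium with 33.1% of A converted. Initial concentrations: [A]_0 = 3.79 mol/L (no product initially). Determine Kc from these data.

Let X = conversion of A.
Concentrations: [A] = 3.79 − 3.79X; [E] = 3.79X.
At X = 0.331: [A] = 2.54, [E] = 1.25.
Kc = [E] / ([A]) = 0.495.

Kc = 0.495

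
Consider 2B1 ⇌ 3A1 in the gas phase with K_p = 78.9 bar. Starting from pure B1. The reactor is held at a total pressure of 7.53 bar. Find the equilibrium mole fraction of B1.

Take 1 mol B1 as basis and let X be its fractional conversion, so ξ = 0.5X.
Moles: n_B1 = 1 − X; n_A1 = 1.5X.
Summing: n_T = 1 + 0.5X.
With p_i = (n_i/n_T)P, K_p = p_A1^3 / (p_B1^2).
Equating to 78.9 bar and solving on 0 < X < 1: X = 0.709.
Then n_B1 = 0.291, n_T = 1.35, so y_B1 = 0.215.

y_B1 = 0.215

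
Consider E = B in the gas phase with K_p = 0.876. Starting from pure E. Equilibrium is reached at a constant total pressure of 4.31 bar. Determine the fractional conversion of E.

Let X = conversion of E (basis 1 mol E); extent of reaction ξ = X.
Species balance: n_E = 1 − X; n_B = X.
n_T stays at 1 (no change in mole number).
y_i = n_i/n_T, p_i = y_i·P. K_p = p_B / (p_E).
Setting this equal to 0.876 and taking the physical root (0 < X < 1) gives X = 0.467.

X = 0.467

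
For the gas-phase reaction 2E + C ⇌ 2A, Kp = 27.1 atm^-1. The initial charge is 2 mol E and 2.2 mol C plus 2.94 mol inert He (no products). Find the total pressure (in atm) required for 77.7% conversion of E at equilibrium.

P = 2 atm

Take 2 mol E as basis and let X be its fractional conversion, so ξ = X.
Mole table: n_E = 2 − 2X; n_C = 2.2 − X; n_A = 2X; n_I = 2.94 (inert).
Summing: n_T = 7.14 − X.
Kp = p_A^2 / (p_E^2 p_C) with p_i = (n_i/n_T)·P.
At X = 0.777: the mole-fraction product g(X) = Π y_i^ν_i = 54.29. Since Kp = g(X)·P^{-1}, P = (g/Kp)^(1/1) = (54.29/27.1)^(1/1) = 2 atm.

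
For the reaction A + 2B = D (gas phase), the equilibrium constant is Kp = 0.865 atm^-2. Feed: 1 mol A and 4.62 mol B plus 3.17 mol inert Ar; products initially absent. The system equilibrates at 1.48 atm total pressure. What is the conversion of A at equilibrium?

X = 0.312

Let X = conversion of A (basis 1 mol A); extent of reaction ξ = X.
Moles: n_A = 1 − X; n_B = 4.62 − 2X; n_D = X; n_I = 3.17 (inert).
n_T = Σnᵢ = 8.79 − 2X.
With p_i = (n_i/n_T)P, Kp = p_D / (p_A p_B^2).
Setting this equal to 0.865 atm^-2 and taking the physical root (0 < X < 1) gives X = 0.312.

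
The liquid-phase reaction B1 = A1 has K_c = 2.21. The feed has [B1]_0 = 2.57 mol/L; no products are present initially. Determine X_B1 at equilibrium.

Let X = conversion of B1; extent ξ = 2.57·X mol/L.
Concentrations: [B1] = 2.57 − 2.57X; [A1] = 2.57X.
K_c = [A1] / ([B1]).
Setting equal to 2.21 and solving for X on (0,1) gives X = 0.688.

X = 0.688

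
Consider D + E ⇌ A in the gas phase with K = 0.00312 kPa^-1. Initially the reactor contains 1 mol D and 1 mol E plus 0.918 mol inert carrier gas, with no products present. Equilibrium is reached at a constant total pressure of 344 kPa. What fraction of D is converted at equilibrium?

Let X = conversion of D (basis 1 mol D); extent of reaction ξ = X.
Moles: n_D = 1 − X; n_E = 1 − X; n_A = X; n_I = 0.918 (inert).
n_T = Σnᵢ = 2.92 − X.
Mole fractions y_i = n_i/n_T; K = p_A / (p_D p_E) with p_i = y_i·P.
This yields a degree-2 equation in X; solving on (0,1), X = 0.234.

X = 0.234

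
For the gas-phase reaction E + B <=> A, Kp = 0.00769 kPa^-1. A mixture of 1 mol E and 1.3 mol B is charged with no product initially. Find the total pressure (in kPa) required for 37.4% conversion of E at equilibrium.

P = 162 kPa

Take 1 mol E as basis and let X be its fractional conversion, so ξ = X.
Mole table: n_E = 1 − X; n_B = 1.3 − X; n_A = X.
Summing: n_T = 2.3 − X.
Kp = p_A / (p_E p_B) with p_i = (n_i/n_T)·P.
At X = 0.374: the mole-fraction product g(X) = Π y_i^ν_i = 1.243. Since Kp = g(X)·P^{-1}, P = (g/Kp)^(1/1) = (1.243/0.00769)^(1/1) = 162 kPa.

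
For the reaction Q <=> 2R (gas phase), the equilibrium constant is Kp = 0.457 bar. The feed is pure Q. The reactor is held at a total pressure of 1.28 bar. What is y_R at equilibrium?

Take 1 mol Q as basis and let X be its fractional conversion, so ξ = X.
Mole table: n_Q = 1 − X; n_R = 2X.
Summing: n_T = 1 + X.
With p_i = (n_i/n_T)P, Kp = p_R^2 / (p_Q).
Equating to 0.457 bar and solving on 0 < X < 1: X = 0.286.
Then n_R = 0.573, n_T = 1.29, so y_R = 0.445.

y_R = 0.445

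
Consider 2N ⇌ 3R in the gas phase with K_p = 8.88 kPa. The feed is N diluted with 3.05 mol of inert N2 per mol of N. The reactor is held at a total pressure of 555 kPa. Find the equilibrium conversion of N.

X = 0.228

Basis: 1 mol N initially; let X = conversion of N. Extent ξ = 0.5X.
Mole table: n_N = 1 − X; n_R = 1.5X; n_I = 3.05 (inert).
Summing: n_T = 4.05 + 0.5X.
Mole fractions y_i = n_i/n_T; K_p = p_R^3 / (p_N^2) with p_i = y_i·P.
Substituting and setting equal to 8.88 kPa gives a polynomial in X; the root in (0,1) is X = 0.228.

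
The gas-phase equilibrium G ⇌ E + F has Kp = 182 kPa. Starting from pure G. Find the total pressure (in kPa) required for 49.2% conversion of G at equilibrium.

Take 1 mol G as basis and let X be its fractional conversion, so ξ = X.
Moles: n_G = 1 − X; n_E = X; n_F = X.
Total moles n_T = 1 + X.
Kp = p_E p_F / (p_G) with p_i = (n_i/n_T)·P.
At X = 0.492: the mole-fraction product g(X) = Π y_i^ν_i = 0.3194. Since Kp = g(X)·P^{1}, P = (Kp/g)^(1/1) = (182/0.3194)^(1/1) = 570 kPa.

P = 570 kPa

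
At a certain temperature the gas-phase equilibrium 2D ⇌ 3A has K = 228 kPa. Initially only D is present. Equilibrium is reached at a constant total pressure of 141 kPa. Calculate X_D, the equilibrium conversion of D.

X = 0.519

Basis: 1 mol D initially; let X = conversion of D. Extent ξ = 0.5X.
Mole table: n_D = 1 − X; n_A = 1.5X.
n_T = Σnᵢ = 1 + 0.5X.
y_i = n_i/n_T, p_i = y_i·P. K = p_A^3 / (p_D^2).
Substituting and setting equal to 228 kPa gives a polynomial in X; the root in (0,1) is X = 0.519.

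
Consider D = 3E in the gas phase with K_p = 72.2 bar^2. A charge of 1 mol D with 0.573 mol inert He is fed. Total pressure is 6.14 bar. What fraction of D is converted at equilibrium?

Basis: 1 mol D initially; let X = conversion of D. Extent ξ = X.
At extent ξ: n_D = 1 − X; n_E = 3X; n_I = 0.573 (inert).
Total moles n_T = 1.57 + 2X.
With p_i = (n_i/n_T)P, K_p = p_E^3 / (p_D).
This yields a degree-3 equation in X; solving on (0,1), X = 0.602.

X = 0.602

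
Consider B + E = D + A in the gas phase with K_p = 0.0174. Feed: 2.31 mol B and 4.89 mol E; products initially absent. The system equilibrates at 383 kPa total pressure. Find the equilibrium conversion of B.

Take 2.31 mol B as basis and let X be its fractional conversion, so ξ = 2.31X.
Moles: n_B = 2.31 − 2.31X; n_E = 4.89 − 2.31X; n_D = 2.31X; n_A = 2.31X.
n_T stays at 7.2 (no change in mole number).
Mole fractions y_i = n_i/n_T; K_p = p_D p_A / (p_B p_E) with p_i = y_i·P.
Setting this equal to 0.0174 and taking the physical root (0 < X < 1) gives X = 0.168.

X = 0.168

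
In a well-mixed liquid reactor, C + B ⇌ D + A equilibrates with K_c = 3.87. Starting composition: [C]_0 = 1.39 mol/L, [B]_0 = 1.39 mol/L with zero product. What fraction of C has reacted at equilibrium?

X = 0.663

Let X = conversion of C; extent ξ = 1.39·X mol/L.
Concentrations: [C] = 1.39 − 1.39X; [B] = 1.39 − 1.39X; [D] = 1.39X; [A] = 1.39X.
K_c = [D] [A] / ([C] [B]).
Equating to 3.87: the physical root is X = 0.663.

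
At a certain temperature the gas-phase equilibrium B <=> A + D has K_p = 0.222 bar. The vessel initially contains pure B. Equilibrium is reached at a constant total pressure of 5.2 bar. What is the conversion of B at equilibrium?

Basis: 1 mol B initially; let X = conversion of B. Extent ξ = X.
Species balance: n_B = 1 − X; n_A = X; n_D = X.
n_T = Σnᵢ = 1 + X.
Mole fractions y_i = n_i/n_T; K_p = p_A p_D / (p_B) with p_i = y_i·P.
Equating to 0.222 bar and solving on 0 < X < 1: X = 0.202.

X = 0.202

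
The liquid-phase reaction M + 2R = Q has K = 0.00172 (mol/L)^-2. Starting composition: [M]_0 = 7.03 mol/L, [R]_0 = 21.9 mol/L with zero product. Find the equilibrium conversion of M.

X = 0.336

Let X = conversion of M; extent ξ = 7.03·X mol/L.
Concentrations: [M] = 7.03 − 7.03X; [R] = 21.9 − 14.1X; [Q] = 7.03X.
K = [Q] / ([M] [R]^2).
Solving K = 0.00172 for X ∈ (0,1): X = 0.336.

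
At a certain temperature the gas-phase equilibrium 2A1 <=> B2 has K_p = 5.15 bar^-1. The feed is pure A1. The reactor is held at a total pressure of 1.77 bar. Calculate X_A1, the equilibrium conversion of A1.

X = 0.837

Take 1 mol A1 as basis and let X be its fractional conversion, so ξ = 0.5X.
Moles: n_A1 = 1 − X; n_B2 = 0.5X.
n_T = Σnᵢ = 1 − 0.5X.
y_i = n_i/n_T, p_i = y_i·P. K_p = p_B2 / (p_A1^2).
Setting this equal to 5.15 bar^-1 and taking the physical root (0 < X < 1) gives X = 0.837.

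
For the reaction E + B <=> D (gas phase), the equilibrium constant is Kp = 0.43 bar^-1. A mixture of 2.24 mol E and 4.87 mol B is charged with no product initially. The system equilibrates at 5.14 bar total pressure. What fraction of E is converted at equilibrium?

Basis: 2.24 mol E initially; let X = conversion of E. Extent ξ = 2.24X.
Moles: n_E = 2.24 − 2.24X; n_B = 4.87 − 2.24X; n_D = 2.24X.
Summing: n_T = 7.11 − 2.24X.
y_i = n_i/n_T, p_i = y_i·P. Kp = p_D / (p_E p_B).
Setting this equal to 0.43 bar^-1 and taking the physical root (0 < X < 1) gives X = 0.576.

X = 0.576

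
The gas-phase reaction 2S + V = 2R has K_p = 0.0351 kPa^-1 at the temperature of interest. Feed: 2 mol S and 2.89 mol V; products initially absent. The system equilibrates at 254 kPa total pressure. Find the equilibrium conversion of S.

Let X = conversion of S (basis 2 mol S); extent of reaction ξ = X.
Species balance: n_S = 2 − 2X; n_V = 2.89 − X; n_R = 2X.
Summing: n_T = 4.89 − X.
Mole fractions y_i = n_i/n_T; K_p = p_R^2 / (p_S^2 p_V) with p_i = y_i·P.
Equating to 0.0351 kPa^-1 and solving on 0 < X < 1: X = 0.684.

X = 0.684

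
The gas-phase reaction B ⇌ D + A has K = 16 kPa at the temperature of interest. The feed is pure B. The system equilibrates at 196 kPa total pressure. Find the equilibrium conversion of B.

X = 0.275

Let X = conversion of B (basis 1 mol B); extent of reaction ξ = X.
Species balance: n_B = 1 − X; n_D = X; n_A = X.
n_T = Σnᵢ = 1 + X.
With p_i = (n_i/n_T)P, K = p_D p_A / (p_B).
This yields a degree-2 equation in X; solving on (0,1), X = 0.275.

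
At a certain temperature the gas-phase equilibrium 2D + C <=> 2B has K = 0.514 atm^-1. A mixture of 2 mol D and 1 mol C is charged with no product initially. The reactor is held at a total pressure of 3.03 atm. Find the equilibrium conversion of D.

X = 0.378

Let X = conversion of D (basis 2 mol D); extent of reaction ξ = X.
Species balance: n_D = 2 − 2X; n_C = 1 − X; n_B = 2X.
Summing: n_T = 3 − X.
y_i = n_i/n_T, p_i = y_i·P. K = p_B^2 / (p_D^2 p_C).
Setting this equal to 0.514 atm^-1 and taking the physical root (0 < X < 1) gives X = 0.378.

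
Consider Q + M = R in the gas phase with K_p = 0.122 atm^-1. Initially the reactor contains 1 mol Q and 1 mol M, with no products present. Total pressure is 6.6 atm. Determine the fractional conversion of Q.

X = 0.256

Let X = conversion of Q (basis 1 mol Q); extent of reaction ξ = X.
Moles: n_Q = 1 − X; n_M = 1 − X; n_R = X.
Summing: n_T = 2 − X.
With p_i = (n_i/n_T)P, K_p = p_R / (p_Q p_M).
Equating to 0.122 atm^-1 and solving on 0 < X < 1: X = 0.256.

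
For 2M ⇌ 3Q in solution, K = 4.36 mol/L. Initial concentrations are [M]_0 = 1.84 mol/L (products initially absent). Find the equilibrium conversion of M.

X = 0.534

Let X = conversion of M; extent ξ = 1.84X/2 mol/L.
Concentrations: [M] = 1.84 − 1.84X; [Q] = 2.76X.
K = [Q]^3 / ([M]^2).
Setting equal to 4.36 and solving for X on (0,1) gives X = 0.534.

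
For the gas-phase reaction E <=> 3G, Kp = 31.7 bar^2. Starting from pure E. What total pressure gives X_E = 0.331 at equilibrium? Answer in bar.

P = 7.73 bar

Basis: 1 mol E initially; let X = conversion of E. Extent ξ = X.
At extent ξ: n_E = 1 − X; n_G = 3X.
Summing: n_T = 1 + 2X.
Kp = p_G^3 / (p_E) with p_i = (n_i/n_T)·P.
At X = 0.331: the mole-fraction product g(X) = Π y_i^ν_i = 0.5299. Since Kp = g(X)·P^{2}, P = (Kp/g)^(1/2) = (31.7/0.5299)^(1/2) = 7.73 bar.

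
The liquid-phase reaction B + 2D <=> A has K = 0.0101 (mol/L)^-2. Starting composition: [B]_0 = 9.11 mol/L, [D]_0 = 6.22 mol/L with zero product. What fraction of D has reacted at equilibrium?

Let X = conversion of D; extent ξ = 6.22X/2 mol/L.
Concentrations: [B] = 9.11 − 3.11X; [D] = 6.22 − 6.22X; [A] = 3.11X.
K = [A] / ([B] [D]^2).
Solving K = 0.0101 for X ∈ (0,1): X = 0.381.

X = 0.381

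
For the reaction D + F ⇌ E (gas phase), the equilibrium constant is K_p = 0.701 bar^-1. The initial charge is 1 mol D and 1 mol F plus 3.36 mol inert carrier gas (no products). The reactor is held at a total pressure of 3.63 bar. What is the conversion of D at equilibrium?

X = 0.268

Take 1 mol D as basis and let X be its fractional conversion, so ξ = X.
Species balance: n_D = 1 − X; n_F = 1 − X; n_E = X; n_I = 3.36 (inert).
Total moles n_T = 5.36 − X.
Mole fractions y_i = n_i/n_T; K_p = p_E / (p_D p_F) with p_i = y_i·P.
Setting this equal to 0.701 bar^-1 and taking the physical root (0 < X < 1) gives X = 0.268.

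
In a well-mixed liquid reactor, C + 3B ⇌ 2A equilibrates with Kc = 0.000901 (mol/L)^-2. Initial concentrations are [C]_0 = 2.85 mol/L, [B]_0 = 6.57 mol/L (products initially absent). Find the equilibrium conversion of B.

Let X = conversion of B; extent ξ = 6.57X/3 mol/L.
Concentrations: [C] = 2.85 − 2.19X; [B] = 6.57 − 6.57X; [A] = 4.38X.
Kc = [A]^2 / ([C] [B]^3).
Equating to 0.000901 (mol/L)^-2: the physical root is X = 0.145.

X = 0.145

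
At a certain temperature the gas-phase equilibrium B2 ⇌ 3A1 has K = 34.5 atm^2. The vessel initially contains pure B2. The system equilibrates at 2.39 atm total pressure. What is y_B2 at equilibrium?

y_B2 = 0.115

Take 1 mol B2 as basis and let X be its fractional conversion, so ξ = X.
Mole table: n_B2 = 1 − X; n_A1 = 3X.
Summing: n_T = 1 + 2X.
With p_i = (n_i/n_T)P, K = p_A1^3 / (p_B2).
This yields a degree-3 equation in X; solving on (0,1), X = 0.720.
Then n_B2 = 0.28, n_T = 2.44, so y_B2 = 0.115.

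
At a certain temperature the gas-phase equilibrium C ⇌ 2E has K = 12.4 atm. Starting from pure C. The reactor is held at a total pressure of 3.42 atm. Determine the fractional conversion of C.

Let X = conversion of C (basis 1 mol C); extent of reaction ξ = X.
At extent ξ: n_C = 1 − X; n_E = 2X.
Summing: n_T = 1 + X.
Mole fractions y_i = n_i/n_T; K = p_E^2 / (p_C) with p_i = y_i·P.
Substituting and setting equal to 12.4 atm gives a polynomial in X; the root in (0,1) is X = 0.690.

X = 0.690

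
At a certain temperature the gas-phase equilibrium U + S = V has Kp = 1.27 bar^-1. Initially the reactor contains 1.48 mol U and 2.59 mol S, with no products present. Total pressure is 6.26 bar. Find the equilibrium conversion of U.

X = 0.795

Take 1.48 mol U as basis and let X be its fractional conversion, so ξ = 1.48X.
Species balance: n_U = 1.48 − 1.48X; n_S = 2.59 − 1.48X; n_V = 1.48X.
n_T = Σnᵢ = 4.07 − 1.48X.
y_i = n_i/n_T, p_i = y_i·P. Kp = p_V / (p_U p_S).
Equating to 1.27 bar^-1 and solving on 0 < X < 1: X = 0.795.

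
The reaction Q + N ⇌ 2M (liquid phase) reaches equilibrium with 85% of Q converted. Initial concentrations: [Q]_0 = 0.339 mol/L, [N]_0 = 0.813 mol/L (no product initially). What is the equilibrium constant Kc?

Kc = 12.4

Let X = conversion of Q.
Concentrations: [Q] = 0.339 − 0.339X; [N] = 0.813 − 0.339X; [M] = 0.678X.
At X = 0.85: [Q] = 0.0509, [N] = 0.525, [M] = 0.576.
Kc = [M]^2 / ([Q] [N]) = 12.4.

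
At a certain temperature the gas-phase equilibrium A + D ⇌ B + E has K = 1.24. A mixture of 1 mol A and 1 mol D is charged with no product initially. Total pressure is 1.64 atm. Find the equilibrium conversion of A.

X = 0.527

Let X = conversion of A (basis 1 mol A); extent of reaction ξ = X.
Species balance: n_A = 1 − X; n_D = 1 − X; n_B = X; n_E = X.
n_T stays at 2 (no change in mole number).
With p_i = (n_i/n_T)P, K = p_B p_E / (p_A p_D).
This yields a degree-2 equation in X; solving on (0,1), X = 0.527.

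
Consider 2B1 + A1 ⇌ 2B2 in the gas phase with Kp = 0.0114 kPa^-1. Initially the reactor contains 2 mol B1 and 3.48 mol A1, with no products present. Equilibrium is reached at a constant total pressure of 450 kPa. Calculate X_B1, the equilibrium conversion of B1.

X = 0.634

Basis: 2 mol B1 initially; let X = conversion of B1. Extent ξ = X.
Moles: n_B1 = 2 − 2X; n_A1 = 3.48 − X; n_B2 = 2X.
Total moles n_T = 5.48 − X.
With p_i = (n_i/n_T)P, Kp = p_B2^2 / (p_B1^2 p_A1).
This yields a degree-3 equation in X; solving on (0,1), X = 0.634.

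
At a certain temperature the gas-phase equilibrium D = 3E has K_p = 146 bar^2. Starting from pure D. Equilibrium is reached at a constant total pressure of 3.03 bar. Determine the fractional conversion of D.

X = 0.855

Basis: 1 mol D initially; let X = conversion of D. Extent ξ = X.
Moles: n_D = 1 − X; n_E = 3X.
Summing: n_T = 1 + 2X.
Mole fractions y_i = n_i/n_T; K_p = p_E^3 / (p_D) with p_i = y_i·P.
Equating to 146 bar^2 and solving on 0 < X < 1: X = 0.855.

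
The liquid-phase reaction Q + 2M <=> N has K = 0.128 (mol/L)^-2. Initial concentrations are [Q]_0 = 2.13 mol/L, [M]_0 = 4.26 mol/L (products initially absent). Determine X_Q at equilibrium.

Let X = conversion of Q; extent ξ = 2.13·X mol/L.
Concentrations: [Q] = 2.13 − 2.13X; [M] = 4.26 − 4.26X; [N] = 2.13X.
K = [N] / ([Q] [M]^2).
This equals 0.128 at X = 0.430 (the root in 0 < X < 1).

X = 0.430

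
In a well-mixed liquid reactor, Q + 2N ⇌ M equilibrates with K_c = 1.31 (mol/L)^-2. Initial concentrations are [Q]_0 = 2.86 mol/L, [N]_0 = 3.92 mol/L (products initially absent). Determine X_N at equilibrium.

X = 0.766

Let X = conversion of N; extent ξ = 3.92X/2 mol/L.
Concentrations: [Q] = 2.86 − 1.96X; [N] = 3.92 − 3.92X; [M] = 1.96X.
K_c = [M] / ([Q] [N]^2).
Equating to 1.31 (mol/L)^-2: the physical root is X = 0.766.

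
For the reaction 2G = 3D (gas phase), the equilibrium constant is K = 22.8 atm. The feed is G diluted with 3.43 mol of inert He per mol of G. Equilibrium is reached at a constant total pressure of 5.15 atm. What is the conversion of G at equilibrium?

Let X = conversion of G (basis 1 mol G); extent of reaction ξ = 0.5X.
Mole table: n_G = 1 − X; n_D = 1.5X; n_I = 3.43 (inert).
Total moles n_T = 4.43 + 0.5X.
With p_i = (n_i/n_T)P, K = p_D^3 / (p_G^2).
This yields a degree-3 equation in X; solving on (0,1), X = 0.744.

X = 0.744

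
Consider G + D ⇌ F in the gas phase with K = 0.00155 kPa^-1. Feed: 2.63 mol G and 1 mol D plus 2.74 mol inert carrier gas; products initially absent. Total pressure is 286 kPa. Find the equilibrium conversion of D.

X = 0.150

Let X = conversion of D (basis 1 mol D); extent of reaction ξ = X.
At extent ξ: n_G = 2.63 − X; n_D = 1 − X; n_F = X; n_I = 2.74 (inert).
Summing: n_T = 6.37 − X.
With p_i = (n_i/n_T)P, K = p_F / (p_G p_D).
Setting this equal to 0.00155 kPa^-1 and taking the physical root (0 < X < 1) gives X = 0.150.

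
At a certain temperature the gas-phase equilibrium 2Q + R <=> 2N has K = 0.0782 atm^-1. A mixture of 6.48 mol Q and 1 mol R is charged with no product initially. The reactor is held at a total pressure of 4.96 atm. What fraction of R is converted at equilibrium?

X = 0.473

Take 1 mol R as basis and let X be its fractional conversion, so ξ = X.
Mole table: n_Q = 6.48 − 2X; n_R = 1 − X; n_N = 2X.
Summing: n_T = 7.48 − X.
y_i = n_i/n_T, p_i = y_i·P. K = p_N^2 / (p_Q^2 p_R).
This yields a degree-3 equation in X; solving on (0,1), X = 0.473.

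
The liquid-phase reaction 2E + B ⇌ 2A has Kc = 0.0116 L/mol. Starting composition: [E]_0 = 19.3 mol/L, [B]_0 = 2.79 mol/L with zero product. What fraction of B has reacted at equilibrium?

Let X = conversion of B; extent ξ = 2.79·X mol/L.
Concentrations: [E] = 19.3 − 5.58X; [B] = 2.79 − 2.79X; [A] = 5.58X.
Kc = [A]^2 / ([E]^2 [B]).
Equating to 0.0116 L/mol: the physical root is X = 0.418.

X = 0.418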